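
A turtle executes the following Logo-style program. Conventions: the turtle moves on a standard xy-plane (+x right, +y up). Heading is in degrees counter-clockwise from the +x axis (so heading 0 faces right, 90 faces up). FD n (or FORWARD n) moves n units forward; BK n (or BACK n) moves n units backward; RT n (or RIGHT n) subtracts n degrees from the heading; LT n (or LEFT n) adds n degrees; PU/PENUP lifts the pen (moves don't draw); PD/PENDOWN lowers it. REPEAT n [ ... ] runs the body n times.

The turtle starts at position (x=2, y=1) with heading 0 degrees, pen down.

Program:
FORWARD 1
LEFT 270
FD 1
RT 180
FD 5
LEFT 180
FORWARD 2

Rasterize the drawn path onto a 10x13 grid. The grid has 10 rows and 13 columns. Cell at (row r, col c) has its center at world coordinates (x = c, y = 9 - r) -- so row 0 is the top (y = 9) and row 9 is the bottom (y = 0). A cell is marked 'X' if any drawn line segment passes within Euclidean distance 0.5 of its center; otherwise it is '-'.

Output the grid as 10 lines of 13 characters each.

Segment 0: (2,1) -> (3,1)
Segment 1: (3,1) -> (3,0)
Segment 2: (3,0) -> (3,5)
Segment 3: (3,5) -> (3,3)

Answer: -------------
-------------
-------------
-------------
---X---------
---X---------
---X---------
---X---------
--XX---------
---X---------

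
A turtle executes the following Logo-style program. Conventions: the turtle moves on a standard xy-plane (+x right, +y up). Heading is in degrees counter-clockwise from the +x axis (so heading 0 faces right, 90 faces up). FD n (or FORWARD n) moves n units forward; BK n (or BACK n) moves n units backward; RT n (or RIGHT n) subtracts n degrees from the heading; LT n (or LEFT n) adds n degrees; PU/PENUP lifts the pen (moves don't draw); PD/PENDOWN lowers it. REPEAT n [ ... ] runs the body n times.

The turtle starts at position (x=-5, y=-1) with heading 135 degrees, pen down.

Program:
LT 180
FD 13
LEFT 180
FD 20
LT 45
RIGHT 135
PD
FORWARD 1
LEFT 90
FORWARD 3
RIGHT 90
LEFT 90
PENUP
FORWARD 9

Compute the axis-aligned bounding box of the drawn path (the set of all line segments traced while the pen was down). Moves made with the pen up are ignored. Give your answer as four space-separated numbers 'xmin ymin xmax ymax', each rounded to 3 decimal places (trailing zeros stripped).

Executing turtle program step by step:
Start: pos=(-5,-1), heading=135, pen down
LT 180: heading 135 -> 315
FD 13: (-5,-1) -> (4.192,-10.192) [heading=315, draw]
LT 180: heading 315 -> 135
FD 20: (4.192,-10.192) -> (-9.95,3.95) [heading=135, draw]
LT 45: heading 135 -> 180
RT 135: heading 180 -> 45
PD: pen down
FD 1: (-9.95,3.95) -> (-9.243,4.657) [heading=45, draw]
LT 90: heading 45 -> 135
FD 3: (-9.243,4.657) -> (-11.364,6.778) [heading=135, draw]
RT 90: heading 135 -> 45
LT 90: heading 45 -> 135
PU: pen up
FD 9: (-11.364,6.778) -> (-17.728,13.142) [heading=135, move]
Final: pos=(-17.728,13.142), heading=135, 4 segment(s) drawn

Segment endpoints: x in {-11.364, -9.95, -9.243, -5, 4.192}, y in {-10.192, -1, 3.95, 4.657, 6.778}
xmin=-11.364, ymin=-10.192, xmax=4.192, ymax=6.778

Answer: -11.364 -10.192 4.192 6.778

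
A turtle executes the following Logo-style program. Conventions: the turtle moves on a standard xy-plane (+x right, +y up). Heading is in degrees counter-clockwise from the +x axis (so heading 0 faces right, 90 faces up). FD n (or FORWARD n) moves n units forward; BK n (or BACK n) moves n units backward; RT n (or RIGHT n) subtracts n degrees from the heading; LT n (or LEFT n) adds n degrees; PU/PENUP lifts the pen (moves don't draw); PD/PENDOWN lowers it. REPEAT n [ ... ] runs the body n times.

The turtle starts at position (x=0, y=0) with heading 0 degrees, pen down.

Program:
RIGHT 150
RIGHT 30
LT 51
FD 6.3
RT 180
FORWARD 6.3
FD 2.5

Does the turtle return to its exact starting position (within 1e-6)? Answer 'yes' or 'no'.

Executing turtle program step by step:
Start: pos=(0,0), heading=0, pen down
RT 150: heading 0 -> 210
RT 30: heading 210 -> 180
LT 51: heading 180 -> 231
FD 6.3: (0,0) -> (-3.965,-4.896) [heading=231, draw]
RT 180: heading 231 -> 51
FD 6.3: (-3.965,-4.896) -> (0,0) [heading=51, draw]
FD 2.5: (0,0) -> (1.573,1.943) [heading=51, draw]
Final: pos=(1.573,1.943), heading=51, 3 segment(s) drawn

Start position: (0, 0)
Final position: (1.573, 1.943)
Distance = 2.5; >= 1e-6 -> NOT closed

Answer: no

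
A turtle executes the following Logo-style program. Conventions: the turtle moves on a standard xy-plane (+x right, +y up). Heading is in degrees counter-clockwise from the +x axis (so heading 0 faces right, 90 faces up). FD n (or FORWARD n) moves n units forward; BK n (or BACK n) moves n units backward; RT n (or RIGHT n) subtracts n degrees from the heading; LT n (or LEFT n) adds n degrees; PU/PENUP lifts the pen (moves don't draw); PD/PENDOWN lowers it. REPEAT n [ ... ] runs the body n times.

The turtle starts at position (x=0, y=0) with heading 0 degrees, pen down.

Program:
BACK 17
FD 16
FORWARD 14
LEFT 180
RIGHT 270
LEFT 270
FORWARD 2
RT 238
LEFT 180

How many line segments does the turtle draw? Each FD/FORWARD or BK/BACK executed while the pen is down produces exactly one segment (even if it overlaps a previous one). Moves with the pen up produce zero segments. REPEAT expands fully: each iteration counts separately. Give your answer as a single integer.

Answer: 4

Derivation:
Executing turtle program step by step:
Start: pos=(0,0), heading=0, pen down
BK 17: (0,0) -> (-17,0) [heading=0, draw]
FD 16: (-17,0) -> (-1,0) [heading=0, draw]
FD 14: (-1,0) -> (13,0) [heading=0, draw]
LT 180: heading 0 -> 180
RT 270: heading 180 -> 270
LT 270: heading 270 -> 180
FD 2: (13,0) -> (11,0) [heading=180, draw]
RT 238: heading 180 -> 302
LT 180: heading 302 -> 122
Final: pos=(11,0), heading=122, 4 segment(s) drawn
Segments drawn: 4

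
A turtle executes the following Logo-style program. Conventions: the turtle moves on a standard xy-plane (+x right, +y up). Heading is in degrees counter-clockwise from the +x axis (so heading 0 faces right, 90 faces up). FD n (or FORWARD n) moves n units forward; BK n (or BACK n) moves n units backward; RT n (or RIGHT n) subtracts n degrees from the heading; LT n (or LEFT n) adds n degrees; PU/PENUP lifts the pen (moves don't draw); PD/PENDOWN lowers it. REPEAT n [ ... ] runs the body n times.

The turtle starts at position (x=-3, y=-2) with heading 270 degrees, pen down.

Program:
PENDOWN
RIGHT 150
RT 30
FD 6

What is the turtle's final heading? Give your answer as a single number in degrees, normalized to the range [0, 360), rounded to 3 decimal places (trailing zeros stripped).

Answer: 90

Derivation:
Executing turtle program step by step:
Start: pos=(-3,-2), heading=270, pen down
PD: pen down
RT 150: heading 270 -> 120
RT 30: heading 120 -> 90
FD 6: (-3,-2) -> (-3,4) [heading=90, draw]
Final: pos=(-3,4), heading=90, 1 segment(s) drawn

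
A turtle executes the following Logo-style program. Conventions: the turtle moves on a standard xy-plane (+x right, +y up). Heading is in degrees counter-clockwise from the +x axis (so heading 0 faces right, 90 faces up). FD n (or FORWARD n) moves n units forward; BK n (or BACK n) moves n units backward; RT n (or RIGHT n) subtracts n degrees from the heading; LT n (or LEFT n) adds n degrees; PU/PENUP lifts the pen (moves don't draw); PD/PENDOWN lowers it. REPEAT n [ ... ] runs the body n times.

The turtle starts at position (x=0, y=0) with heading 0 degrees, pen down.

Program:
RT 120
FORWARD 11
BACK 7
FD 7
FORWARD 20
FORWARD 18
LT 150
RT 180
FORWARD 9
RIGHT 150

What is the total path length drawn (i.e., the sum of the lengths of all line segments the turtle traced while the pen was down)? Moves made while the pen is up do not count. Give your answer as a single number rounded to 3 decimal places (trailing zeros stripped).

Executing turtle program step by step:
Start: pos=(0,0), heading=0, pen down
RT 120: heading 0 -> 240
FD 11: (0,0) -> (-5.5,-9.526) [heading=240, draw]
BK 7: (-5.5,-9.526) -> (-2,-3.464) [heading=240, draw]
FD 7: (-2,-3.464) -> (-5.5,-9.526) [heading=240, draw]
FD 20: (-5.5,-9.526) -> (-15.5,-26.847) [heading=240, draw]
FD 18: (-15.5,-26.847) -> (-24.5,-42.435) [heading=240, draw]
LT 150: heading 240 -> 30
RT 180: heading 30 -> 210
FD 9: (-24.5,-42.435) -> (-32.294,-46.935) [heading=210, draw]
RT 150: heading 210 -> 60
Final: pos=(-32.294,-46.935), heading=60, 6 segment(s) drawn

Segment lengths:
  seg 1: (0,0) -> (-5.5,-9.526), length = 11
  seg 2: (-5.5,-9.526) -> (-2,-3.464), length = 7
  seg 3: (-2,-3.464) -> (-5.5,-9.526), length = 7
  seg 4: (-5.5,-9.526) -> (-15.5,-26.847), length = 20
  seg 5: (-15.5,-26.847) -> (-24.5,-42.435), length = 18
  seg 6: (-24.5,-42.435) -> (-32.294,-46.935), length = 9
Total = 72

Answer: 72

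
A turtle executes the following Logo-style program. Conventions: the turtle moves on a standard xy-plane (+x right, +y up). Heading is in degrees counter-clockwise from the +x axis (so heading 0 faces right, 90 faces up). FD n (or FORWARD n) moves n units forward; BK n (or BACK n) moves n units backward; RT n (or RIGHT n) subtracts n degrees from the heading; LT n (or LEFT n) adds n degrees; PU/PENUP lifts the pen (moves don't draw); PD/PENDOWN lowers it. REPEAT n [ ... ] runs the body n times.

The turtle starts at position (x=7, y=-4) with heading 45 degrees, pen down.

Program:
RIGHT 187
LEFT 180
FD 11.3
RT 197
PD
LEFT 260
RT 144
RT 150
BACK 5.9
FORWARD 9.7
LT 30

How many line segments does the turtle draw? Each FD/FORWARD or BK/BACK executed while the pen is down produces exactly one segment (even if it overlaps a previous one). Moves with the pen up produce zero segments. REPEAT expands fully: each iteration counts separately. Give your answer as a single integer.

Answer: 3

Derivation:
Executing turtle program step by step:
Start: pos=(7,-4), heading=45, pen down
RT 187: heading 45 -> 218
LT 180: heading 218 -> 38
FD 11.3: (7,-4) -> (15.905,2.957) [heading=38, draw]
RT 197: heading 38 -> 201
PD: pen down
LT 260: heading 201 -> 101
RT 144: heading 101 -> 317
RT 150: heading 317 -> 167
BK 5.9: (15.905,2.957) -> (21.653,1.63) [heading=167, draw]
FD 9.7: (21.653,1.63) -> (12.202,3.812) [heading=167, draw]
LT 30: heading 167 -> 197
Final: pos=(12.202,3.812), heading=197, 3 segment(s) drawn
Segments drawn: 3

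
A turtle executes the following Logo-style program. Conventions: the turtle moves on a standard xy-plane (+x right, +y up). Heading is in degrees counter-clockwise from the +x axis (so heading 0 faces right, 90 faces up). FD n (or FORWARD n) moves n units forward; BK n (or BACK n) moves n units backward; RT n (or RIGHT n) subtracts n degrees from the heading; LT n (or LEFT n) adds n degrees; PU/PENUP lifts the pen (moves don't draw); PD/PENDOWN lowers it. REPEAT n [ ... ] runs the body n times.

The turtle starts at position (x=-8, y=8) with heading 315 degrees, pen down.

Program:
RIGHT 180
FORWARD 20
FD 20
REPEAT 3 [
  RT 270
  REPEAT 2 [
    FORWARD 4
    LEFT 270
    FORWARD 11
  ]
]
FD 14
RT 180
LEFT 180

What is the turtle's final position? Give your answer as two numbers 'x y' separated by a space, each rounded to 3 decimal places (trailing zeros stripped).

Executing turtle program step by step:
Start: pos=(-8,8), heading=315, pen down
RT 180: heading 315 -> 135
FD 20: (-8,8) -> (-22.142,22.142) [heading=135, draw]
FD 20: (-22.142,22.142) -> (-36.284,36.284) [heading=135, draw]
REPEAT 3 [
  -- iteration 1/3 --
  RT 270: heading 135 -> 225
  REPEAT 2 [
    -- iteration 1/2 --
    FD 4: (-36.284,36.284) -> (-39.113,33.456) [heading=225, draw]
    LT 270: heading 225 -> 135
    FD 11: (-39.113,33.456) -> (-46.891,41.234) [heading=135, draw]
    -- iteration 2/2 --
    FD 4: (-46.891,41.234) -> (-49.719,44.062) [heading=135, draw]
    LT 270: heading 135 -> 45
    FD 11: (-49.719,44.062) -> (-41.941,51.841) [heading=45, draw]
  ]
  -- iteration 2/3 --
  RT 270: heading 45 -> 135
  REPEAT 2 [
    -- iteration 1/2 --
    FD 4: (-41.941,51.841) -> (-44.77,54.669) [heading=135, draw]
    LT 270: heading 135 -> 45
    FD 11: (-44.77,54.669) -> (-36.991,62.447) [heading=45, draw]
    -- iteration 2/2 --
    FD 4: (-36.991,62.447) -> (-34.163,65.276) [heading=45, draw]
    LT 270: heading 45 -> 315
    FD 11: (-34.163,65.276) -> (-26.385,57.497) [heading=315, draw]
  ]
  -- iteration 3/3 --
  RT 270: heading 315 -> 45
  REPEAT 2 [
    -- iteration 1/2 --
    FD 4: (-26.385,57.497) -> (-23.556,60.326) [heading=45, draw]
    LT 270: heading 45 -> 315
    FD 11: (-23.556,60.326) -> (-15.778,52.548) [heading=315, draw]
    -- iteration 2/2 --
    FD 4: (-15.778,52.548) -> (-12.95,49.719) [heading=315, draw]
    LT 270: heading 315 -> 225
    FD 11: (-12.95,49.719) -> (-20.728,41.941) [heading=225, draw]
  ]
]
FD 14: (-20.728,41.941) -> (-30.627,32.042) [heading=225, draw]
RT 180: heading 225 -> 45
LT 180: heading 45 -> 225
Final: pos=(-30.627,32.042), heading=225, 15 segment(s) drawn

Answer: -30.627 32.042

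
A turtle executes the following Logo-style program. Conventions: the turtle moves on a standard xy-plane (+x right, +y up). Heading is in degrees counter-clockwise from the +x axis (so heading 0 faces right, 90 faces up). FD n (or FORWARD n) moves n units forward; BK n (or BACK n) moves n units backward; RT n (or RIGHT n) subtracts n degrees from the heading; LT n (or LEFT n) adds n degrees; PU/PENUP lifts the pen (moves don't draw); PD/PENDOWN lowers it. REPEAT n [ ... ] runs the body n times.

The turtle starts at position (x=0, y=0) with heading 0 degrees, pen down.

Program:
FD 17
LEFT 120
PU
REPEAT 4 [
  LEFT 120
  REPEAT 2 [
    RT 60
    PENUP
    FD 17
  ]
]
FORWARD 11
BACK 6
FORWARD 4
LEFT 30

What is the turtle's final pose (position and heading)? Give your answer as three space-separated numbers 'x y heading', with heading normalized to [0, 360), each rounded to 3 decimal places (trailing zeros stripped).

Answer: -89.5 66.684 150

Derivation:
Executing turtle program step by step:
Start: pos=(0,0), heading=0, pen down
FD 17: (0,0) -> (17,0) [heading=0, draw]
LT 120: heading 0 -> 120
PU: pen up
REPEAT 4 [
  -- iteration 1/4 --
  LT 120: heading 120 -> 240
  REPEAT 2 [
    -- iteration 1/2 --
    RT 60: heading 240 -> 180
    PU: pen up
    FD 17: (17,0) -> (0,0) [heading=180, move]
    -- iteration 2/2 --
    RT 60: heading 180 -> 120
    PU: pen up
    FD 17: (0,0) -> (-8.5,14.722) [heading=120, move]
  ]
  -- iteration 2/4 --
  LT 120: heading 120 -> 240
  REPEAT 2 [
    -- iteration 1/2 --
    RT 60: heading 240 -> 180
    PU: pen up
    FD 17: (-8.5,14.722) -> (-25.5,14.722) [heading=180, move]
    -- iteration 2/2 --
    RT 60: heading 180 -> 120
    PU: pen up
    FD 17: (-25.5,14.722) -> (-34,29.445) [heading=120, move]
  ]
  -- iteration 3/4 --
  LT 120: heading 120 -> 240
  REPEAT 2 [
    -- iteration 1/2 --
    RT 60: heading 240 -> 180
    PU: pen up
    FD 17: (-34,29.445) -> (-51,29.445) [heading=180, move]
    -- iteration 2/2 --
    RT 60: heading 180 -> 120
    PU: pen up
    FD 17: (-51,29.445) -> (-59.5,44.167) [heading=120, move]
  ]
  -- iteration 4/4 --
  LT 120: heading 120 -> 240
  REPEAT 2 [
    -- iteration 1/2 --
    RT 60: heading 240 -> 180
    PU: pen up
    FD 17: (-59.5,44.167) -> (-76.5,44.167) [heading=180, move]
    -- iteration 2/2 --
    RT 60: heading 180 -> 120
    PU: pen up
    FD 17: (-76.5,44.167) -> (-85,58.89) [heading=120, move]
  ]
]
FD 11: (-85,58.89) -> (-90.5,68.416) [heading=120, move]
BK 6: (-90.5,68.416) -> (-87.5,63.22) [heading=120, move]
FD 4: (-87.5,63.22) -> (-89.5,66.684) [heading=120, move]
LT 30: heading 120 -> 150
Final: pos=(-89.5,66.684), heading=150, 1 segment(s) drawn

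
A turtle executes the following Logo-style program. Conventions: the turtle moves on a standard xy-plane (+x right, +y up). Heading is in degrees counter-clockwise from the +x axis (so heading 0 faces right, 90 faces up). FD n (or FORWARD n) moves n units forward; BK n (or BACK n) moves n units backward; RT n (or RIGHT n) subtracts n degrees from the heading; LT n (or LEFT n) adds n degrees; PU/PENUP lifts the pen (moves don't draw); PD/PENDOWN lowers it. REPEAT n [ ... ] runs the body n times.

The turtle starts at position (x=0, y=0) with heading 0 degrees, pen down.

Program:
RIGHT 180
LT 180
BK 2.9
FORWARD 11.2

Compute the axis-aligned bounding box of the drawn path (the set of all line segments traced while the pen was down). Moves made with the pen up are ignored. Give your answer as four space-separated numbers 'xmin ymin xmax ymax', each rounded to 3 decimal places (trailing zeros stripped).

Answer: -2.9 0 8.3 0

Derivation:
Executing turtle program step by step:
Start: pos=(0,0), heading=0, pen down
RT 180: heading 0 -> 180
LT 180: heading 180 -> 0
BK 2.9: (0,0) -> (-2.9,0) [heading=0, draw]
FD 11.2: (-2.9,0) -> (8.3,0) [heading=0, draw]
Final: pos=(8.3,0), heading=0, 2 segment(s) drawn

Segment endpoints: x in {-2.9, 0, 8.3}, y in {0}
xmin=-2.9, ymin=0, xmax=8.3, ymax=0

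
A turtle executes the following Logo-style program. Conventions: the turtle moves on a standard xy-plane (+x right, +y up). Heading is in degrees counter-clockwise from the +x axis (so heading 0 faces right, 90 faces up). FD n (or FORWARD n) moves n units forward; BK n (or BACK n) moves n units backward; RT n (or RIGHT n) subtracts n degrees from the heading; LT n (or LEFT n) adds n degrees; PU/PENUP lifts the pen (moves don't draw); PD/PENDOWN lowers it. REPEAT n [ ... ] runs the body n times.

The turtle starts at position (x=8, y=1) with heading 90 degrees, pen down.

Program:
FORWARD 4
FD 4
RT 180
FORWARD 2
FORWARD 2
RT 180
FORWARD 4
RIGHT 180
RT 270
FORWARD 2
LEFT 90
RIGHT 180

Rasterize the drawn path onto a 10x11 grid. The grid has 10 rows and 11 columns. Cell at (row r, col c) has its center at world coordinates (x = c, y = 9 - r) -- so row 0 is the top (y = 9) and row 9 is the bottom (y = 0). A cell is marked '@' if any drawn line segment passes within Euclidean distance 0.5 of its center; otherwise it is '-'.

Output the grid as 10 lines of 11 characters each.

Segment 0: (8,1) -> (8,5)
Segment 1: (8,5) -> (8,9)
Segment 2: (8,9) -> (8,7)
Segment 3: (8,7) -> (8,5)
Segment 4: (8,5) -> (8,9)
Segment 5: (8,9) -> (10,9)

Answer: --------@@@
--------@--
--------@--
--------@--
--------@--
--------@--
--------@--
--------@--
--------@--
-----------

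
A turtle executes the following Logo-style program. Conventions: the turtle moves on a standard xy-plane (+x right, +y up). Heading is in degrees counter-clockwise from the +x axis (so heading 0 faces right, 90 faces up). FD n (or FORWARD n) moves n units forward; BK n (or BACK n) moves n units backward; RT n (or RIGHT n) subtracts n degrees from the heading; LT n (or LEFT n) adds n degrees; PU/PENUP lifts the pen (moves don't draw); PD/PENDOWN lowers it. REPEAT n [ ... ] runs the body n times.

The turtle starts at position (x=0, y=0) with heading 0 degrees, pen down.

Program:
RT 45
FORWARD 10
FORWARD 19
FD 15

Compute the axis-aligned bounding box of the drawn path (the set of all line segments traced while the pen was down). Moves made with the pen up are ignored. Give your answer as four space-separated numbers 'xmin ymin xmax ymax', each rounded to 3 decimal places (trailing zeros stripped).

Answer: 0 -31.113 31.113 0

Derivation:
Executing turtle program step by step:
Start: pos=(0,0), heading=0, pen down
RT 45: heading 0 -> 315
FD 10: (0,0) -> (7.071,-7.071) [heading=315, draw]
FD 19: (7.071,-7.071) -> (20.506,-20.506) [heading=315, draw]
FD 15: (20.506,-20.506) -> (31.113,-31.113) [heading=315, draw]
Final: pos=(31.113,-31.113), heading=315, 3 segment(s) drawn

Segment endpoints: x in {0, 7.071, 20.506, 31.113}, y in {-31.113, -20.506, -7.071, 0}
xmin=0, ymin=-31.113, xmax=31.113, ymax=0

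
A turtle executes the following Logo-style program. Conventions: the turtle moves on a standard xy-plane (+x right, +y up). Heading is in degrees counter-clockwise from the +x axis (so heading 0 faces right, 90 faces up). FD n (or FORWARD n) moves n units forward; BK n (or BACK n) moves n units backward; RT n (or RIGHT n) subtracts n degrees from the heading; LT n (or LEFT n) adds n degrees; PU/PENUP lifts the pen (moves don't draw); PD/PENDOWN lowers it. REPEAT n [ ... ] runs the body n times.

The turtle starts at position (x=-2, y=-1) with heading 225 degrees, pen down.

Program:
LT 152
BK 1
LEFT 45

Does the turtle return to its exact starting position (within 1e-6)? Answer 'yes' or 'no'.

Executing turtle program step by step:
Start: pos=(-2,-1), heading=225, pen down
LT 152: heading 225 -> 17
BK 1: (-2,-1) -> (-2.956,-1.292) [heading=17, draw]
LT 45: heading 17 -> 62
Final: pos=(-2.956,-1.292), heading=62, 1 segment(s) drawn

Start position: (-2, -1)
Final position: (-2.956, -1.292)
Distance = 1; >= 1e-6 -> NOT closed

Answer: no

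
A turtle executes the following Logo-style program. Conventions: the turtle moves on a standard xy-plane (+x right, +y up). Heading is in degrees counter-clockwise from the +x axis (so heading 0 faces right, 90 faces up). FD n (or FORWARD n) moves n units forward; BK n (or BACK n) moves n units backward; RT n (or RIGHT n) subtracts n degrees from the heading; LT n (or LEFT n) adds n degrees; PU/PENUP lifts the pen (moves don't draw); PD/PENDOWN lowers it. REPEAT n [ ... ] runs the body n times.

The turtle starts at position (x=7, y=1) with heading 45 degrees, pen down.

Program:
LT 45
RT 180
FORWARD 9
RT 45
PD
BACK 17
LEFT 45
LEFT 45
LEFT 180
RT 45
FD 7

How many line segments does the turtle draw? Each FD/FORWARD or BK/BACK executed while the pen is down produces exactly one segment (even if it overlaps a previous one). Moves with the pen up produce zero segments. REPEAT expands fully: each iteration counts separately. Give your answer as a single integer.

Answer: 3

Derivation:
Executing turtle program step by step:
Start: pos=(7,1), heading=45, pen down
LT 45: heading 45 -> 90
RT 180: heading 90 -> 270
FD 9: (7,1) -> (7,-8) [heading=270, draw]
RT 45: heading 270 -> 225
PD: pen down
BK 17: (7,-8) -> (19.021,4.021) [heading=225, draw]
LT 45: heading 225 -> 270
LT 45: heading 270 -> 315
LT 180: heading 315 -> 135
RT 45: heading 135 -> 90
FD 7: (19.021,4.021) -> (19.021,11.021) [heading=90, draw]
Final: pos=(19.021,11.021), heading=90, 3 segment(s) drawn
Segments drawn: 3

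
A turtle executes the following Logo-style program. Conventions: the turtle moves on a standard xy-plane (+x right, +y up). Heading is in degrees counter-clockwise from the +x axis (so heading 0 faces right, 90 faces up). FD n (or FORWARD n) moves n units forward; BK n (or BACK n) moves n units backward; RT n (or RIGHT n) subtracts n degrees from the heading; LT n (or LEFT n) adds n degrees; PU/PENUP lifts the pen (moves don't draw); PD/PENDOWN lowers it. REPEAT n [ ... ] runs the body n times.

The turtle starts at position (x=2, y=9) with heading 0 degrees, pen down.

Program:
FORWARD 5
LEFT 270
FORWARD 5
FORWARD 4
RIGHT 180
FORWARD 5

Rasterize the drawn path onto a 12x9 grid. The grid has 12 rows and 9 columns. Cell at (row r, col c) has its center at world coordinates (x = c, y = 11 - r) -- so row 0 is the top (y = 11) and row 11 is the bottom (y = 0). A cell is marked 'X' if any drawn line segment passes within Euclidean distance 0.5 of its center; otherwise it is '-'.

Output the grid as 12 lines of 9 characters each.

Answer: ---------
---------
--XXXXXX-
-------X-
-------X-
-------X-
-------X-
-------X-
-------X-
-------X-
-------X-
-------X-

Derivation:
Segment 0: (2,9) -> (7,9)
Segment 1: (7,9) -> (7,4)
Segment 2: (7,4) -> (7,0)
Segment 3: (7,0) -> (7,5)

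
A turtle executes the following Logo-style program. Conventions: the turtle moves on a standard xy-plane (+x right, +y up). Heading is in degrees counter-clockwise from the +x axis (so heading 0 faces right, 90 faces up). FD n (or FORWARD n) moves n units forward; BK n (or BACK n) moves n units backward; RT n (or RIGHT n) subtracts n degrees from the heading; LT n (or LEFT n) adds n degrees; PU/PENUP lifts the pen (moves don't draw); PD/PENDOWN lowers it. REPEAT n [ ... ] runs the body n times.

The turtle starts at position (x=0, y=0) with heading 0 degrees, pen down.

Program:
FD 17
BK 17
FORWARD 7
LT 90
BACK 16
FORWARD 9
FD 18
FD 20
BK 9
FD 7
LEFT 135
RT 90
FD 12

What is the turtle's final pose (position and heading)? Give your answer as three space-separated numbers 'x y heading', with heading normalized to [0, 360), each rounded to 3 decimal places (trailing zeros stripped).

Answer: -1.485 37.485 135

Derivation:
Executing turtle program step by step:
Start: pos=(0,0), heading=0, pen down
FD 17: (0,0) -> (17,0) [heading=0, draw]
BK 17: (17,0) -> (0,0) [heading=0, draw]
FD 7: (0,0) -> (7,0) [heading=0, draw]
LT 90: heading 0 -> 90
BK 16: (7,0) -> (7,-16) [heading=90, draw]
FD 9: (7,-16) -> (7,-7) [heading=90, draw]
FD 18: (7,-7) -> (7,11) [heading=90, draw]
FD 20: (7,11) -> (7,31) [heading=90, draw]
BK 9: (7,31) -> (7,22) [heading=90, draw]
FD 7: (7,22) -> (7,29) [heading=90, draw]
LT 135: heading 90 -> 225
RT 90: heading 225 -> 135
FD 12: (7,29) -> (-1.485,37.485) [heading=135, draw]
Final: pos=(-1.485,37.485), heading=135, 10 segment(s) drawn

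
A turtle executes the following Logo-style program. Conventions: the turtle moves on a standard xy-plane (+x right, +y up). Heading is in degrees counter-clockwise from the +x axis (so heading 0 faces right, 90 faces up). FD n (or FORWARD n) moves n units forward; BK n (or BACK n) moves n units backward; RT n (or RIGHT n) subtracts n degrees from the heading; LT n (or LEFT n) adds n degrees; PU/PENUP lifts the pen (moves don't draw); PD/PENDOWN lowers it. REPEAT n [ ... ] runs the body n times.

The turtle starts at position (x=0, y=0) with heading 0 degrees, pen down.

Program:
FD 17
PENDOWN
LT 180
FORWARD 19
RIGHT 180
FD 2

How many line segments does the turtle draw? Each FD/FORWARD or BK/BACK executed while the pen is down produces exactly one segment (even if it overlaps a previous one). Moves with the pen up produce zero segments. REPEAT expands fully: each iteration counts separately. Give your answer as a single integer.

Executing turtle program step by step:
Start: pos=(0,0), heading=0, pen down
FD 17: (0,0) -> (17,0) [heading=0, draw]
PD: pen down
LT 180: heading 0 -> 180
FD 19: (17,0) -> (-2,0) [heading=180, draw]
RT 180: heading 180 -> 0
FD 2: (-2,0) -> (0,0) [heading=0, draw]
Final: pos=(0,0), heading=0, 3 segment(s) drawn
Segments drawn: 3

Answer: 3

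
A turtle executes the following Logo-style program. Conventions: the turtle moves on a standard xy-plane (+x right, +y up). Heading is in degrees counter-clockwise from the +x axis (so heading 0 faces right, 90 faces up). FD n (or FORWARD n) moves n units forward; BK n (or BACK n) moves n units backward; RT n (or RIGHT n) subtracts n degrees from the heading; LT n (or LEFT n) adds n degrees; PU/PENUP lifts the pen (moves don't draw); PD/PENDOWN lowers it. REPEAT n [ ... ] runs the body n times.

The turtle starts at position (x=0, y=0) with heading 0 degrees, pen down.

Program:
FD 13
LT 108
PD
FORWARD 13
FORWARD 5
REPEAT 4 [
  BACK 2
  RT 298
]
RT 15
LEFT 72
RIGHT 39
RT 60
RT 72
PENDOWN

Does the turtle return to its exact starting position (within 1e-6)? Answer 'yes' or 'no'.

Answer: no

Derivation:
Executing turtle program step by step:
Start: pos=(0,0), heading=0, pen down
FD 13: (0,0) -> (13,0) [heading=0, draw]
LT 108: heading 0 -> 108
PD: pen down
FD 13: (13,0) -> (8.983,12.364) [heading=108, draw]
FD 5: (8.983,12.364) -> (7.438,17.119) [heading=108, draw]
REPEAT 4 [
  -- iteration 1/4 --
  BK 2: (7.438,17.119) -> (8.056,15.217) [heading=108, draw]
  RT 298: heading 108 -> 170
  -- iteration 2/4 --
  BK 2: (8.056,15.217) -> (10.025,14.87) [heading=170, draw]
  RT 298: heading 170 -> 232
  -- iteration 3/4 --
  BK 2: (10.025,14.87) -> (11.257,16.446) [heading=232, draw]
  RT 298: heading 232 -> 294
  -- iteration 4/4 --
  BK 2: (11.257,16.446) -> (10.443,18.273) [heading=294, draw]
  RT 298: heading 294 -> 356
]
RT 15: heading 356 -> 341
LT 72: heading 341 -> 53
RT 39: heading 53 -> 14
RT 60: heading 14 -> 314
RT 72: heading 314 -> 242
PD: pen down
Final: pos=(10.443,18.273), heading=242, 7 segment(s) drawn

Start position: (0, 0)
Final position: (10.443, 18.273)
Distance = 21.046; >= 1e-6 -> NOT closed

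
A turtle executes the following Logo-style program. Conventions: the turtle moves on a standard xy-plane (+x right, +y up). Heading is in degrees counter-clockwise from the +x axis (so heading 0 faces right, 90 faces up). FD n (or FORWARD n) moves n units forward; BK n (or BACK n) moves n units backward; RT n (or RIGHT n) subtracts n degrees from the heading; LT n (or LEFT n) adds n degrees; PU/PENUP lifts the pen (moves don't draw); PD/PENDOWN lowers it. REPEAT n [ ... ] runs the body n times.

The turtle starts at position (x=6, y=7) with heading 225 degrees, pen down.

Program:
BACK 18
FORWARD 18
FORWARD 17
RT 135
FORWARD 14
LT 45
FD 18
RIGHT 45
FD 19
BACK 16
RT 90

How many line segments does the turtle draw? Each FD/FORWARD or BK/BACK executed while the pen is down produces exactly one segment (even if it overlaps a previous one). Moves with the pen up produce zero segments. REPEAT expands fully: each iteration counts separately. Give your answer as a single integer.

Answer: 7

Derivation:
Executing turtle program step by step:
Start: pos=(6,7), heading=225, pen down
BK 18: (6,7) -> (18.728,19.728) [heading=225, draw]
FD 18: (18.728,19.728) -> (6,7) [heading=225, draw]
FD 17: (6,7) -> (-6.021,-5.021) [heading=225, draw]
RT 135: heading 225 -> 90
FD 14: (-6.021,-5.021) -> (-6.021,8.979) [heading=90, draw]
LT 45: heading 90 -> 135
FD 18: (-6.021,8.979) -> (-18.749,21.707) [heading=135, draw]
RT 45: heading 135 -> 90
FD 19: (-18.749,21.707) -> (-18.749,40.707) [heading=90, draw]
BK 16: (-18.749,40.707) -> (-18.749,24.707) [heading=90, draw]
RT 90: heading 90 -> 0
Final: pos=(-18.749,24.707), heading=0, 7 segment(s) drawn
Segments drawn: 7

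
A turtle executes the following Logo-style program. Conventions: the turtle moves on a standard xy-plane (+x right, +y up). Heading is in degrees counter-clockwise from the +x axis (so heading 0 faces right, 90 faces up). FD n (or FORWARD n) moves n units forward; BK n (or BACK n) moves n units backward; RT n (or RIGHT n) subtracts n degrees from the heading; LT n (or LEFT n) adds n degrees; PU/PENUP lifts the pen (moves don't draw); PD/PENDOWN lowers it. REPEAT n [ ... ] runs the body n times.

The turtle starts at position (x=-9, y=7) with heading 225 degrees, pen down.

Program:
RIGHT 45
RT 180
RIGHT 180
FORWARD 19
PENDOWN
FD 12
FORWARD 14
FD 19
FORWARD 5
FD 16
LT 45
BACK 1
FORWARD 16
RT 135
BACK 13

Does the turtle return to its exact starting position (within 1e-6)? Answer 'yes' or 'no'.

Answer: no

Derivation:
Executing turtle program step by step:
Start: pos=(-9,7), heading=225, pen down
RT 45: heading 225 -> 180
RT 180: heading 180 -> 0
RT 180: heading 0 -> 180
FD 19: (-9,7) -> (-28,7) [heading=180, draw]
PD: pen down
FD 12: (-28,7) -> (-40,7) [heading=180, draw]
FD 14: (-40,7) -> (-54,7) [heading=180, draw]
FD 19: (-54,7) -> (-73,7) [heading=180, draw]
FD 5: (-73,7) -> (-78,7) [heading=180, draw]
FD 16: (-78,7) -> (-94,7) [heading=180, draw]
LT 45: heading 180 -> 225
BK 1: (-94,7) -> (-93.293,7.707) [heading=225, draw]
FD 16: (-93.293,7.707) -> (-104.607,-3.607) [heading=225, draw]
RT 135: heading 225 -> 90
BK 13: (-104.607,-3.607) -> (-104.607,-16.607) [heading=90, draw]
Final: pos=(-104.607,-16.607), heading=90, 9 segment(s) drawn

Start position: (-9, 7)
Final position: (-104.607, -16.607)
Distance = 98.478; >= 1e-6 -> NOT closed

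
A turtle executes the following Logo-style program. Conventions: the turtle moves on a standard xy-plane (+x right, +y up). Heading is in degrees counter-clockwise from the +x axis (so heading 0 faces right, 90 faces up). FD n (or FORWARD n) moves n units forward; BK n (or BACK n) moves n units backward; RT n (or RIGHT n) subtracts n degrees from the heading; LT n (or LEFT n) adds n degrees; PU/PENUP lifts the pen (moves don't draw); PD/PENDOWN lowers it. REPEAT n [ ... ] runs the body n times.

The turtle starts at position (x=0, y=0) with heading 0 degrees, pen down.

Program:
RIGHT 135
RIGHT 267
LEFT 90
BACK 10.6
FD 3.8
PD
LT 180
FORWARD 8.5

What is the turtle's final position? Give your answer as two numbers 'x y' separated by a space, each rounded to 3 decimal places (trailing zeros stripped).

Executing turtle program step by step:
Start: pos=(0,0), heading=0, pen down
RT 135: heading 0 -> 225
RT 267: heading 225 -> 318
LT 90: heading 318 -> 48
BK 10.6: (0,0) -> (-7.093,-7.877) [heading=48, draw]
FD 3.8: (-7.093,-7.877) -> (-4.55,-5.053) [heading=48, draw]
PD: pen down
LT 180: heading 48 -> 228
FD 8.5: (-4.55,-5.053) -> (-10.238,-11.37) [heading=228, draw]
Final: pos=(-10.238,-11.37), heading=228, 3 segment(s) drawn

Answer: -10.238 -11.37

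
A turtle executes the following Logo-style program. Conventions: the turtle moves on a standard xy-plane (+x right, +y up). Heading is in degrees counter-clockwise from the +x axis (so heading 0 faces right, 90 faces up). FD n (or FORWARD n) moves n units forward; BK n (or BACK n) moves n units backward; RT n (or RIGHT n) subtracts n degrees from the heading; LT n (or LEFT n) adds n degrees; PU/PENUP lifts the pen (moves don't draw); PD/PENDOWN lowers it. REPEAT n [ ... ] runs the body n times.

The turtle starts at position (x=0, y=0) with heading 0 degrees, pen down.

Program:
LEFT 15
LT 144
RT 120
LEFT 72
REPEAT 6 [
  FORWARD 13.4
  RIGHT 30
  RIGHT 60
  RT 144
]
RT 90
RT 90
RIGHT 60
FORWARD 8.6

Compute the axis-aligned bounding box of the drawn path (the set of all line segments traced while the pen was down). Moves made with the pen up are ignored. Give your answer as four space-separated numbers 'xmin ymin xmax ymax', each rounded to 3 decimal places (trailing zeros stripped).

Answer: -12.1 -4.343 1.89 12.51

Derivation:
Executing turtle program step by step:
Start: pos=(0,0), heading=0, pen down
LT 15: heading 0 -> 15
LT 144: heading 15 -> 159
RT 120: heading 159 -> 39
LT 72: heading 39 -> 111
REPEAT 6 [
  -- iteration 1/6 --
  FD 13.4: (0,0) -> (-4.802,12.51) [heading=111, draw]
  RT 30: heading 111 -> 81
  RT 60: heading 81 -> 21
  RT 144: heading 21 -> 237
  -- iteration 2/6 --
  FD 13.4: (-4.802,12.51) -> (-12.1,1.272) [heading=237, draw]
  RT 30: heading 237 -> 207
  RT 60: heading 207 -> 147
  RT 144: heading 147 -> 3
  -- iteration 3/6 --
  FD 13.4: (-12.1,1.272) -> (1.281,1.973) [heading=3, draw]
  RT 30: heading 3 -> 333
  RT 60: heading 333 -> 273
  RT 144: heading 273 -> 129
  -- iteration 4/6 --
  FD 13.4: (1.281,1.973) -> (-7.152,12.387) [heading=129, draw]
  RT 30: heading 129 -> 99
  RT 60: heading 99 -> 39
  RT 144: heading 39 -> 255
  -- iteration 5/6 --
  FD 13.4: (-7.152,12.387) -> (-10.62,-0.557) [heading=255, draw]
  RT 30: heading 255 -> 225
  RT 60: heading 225 -> 165
  RT 144: heading 165 -> 21
  -- iteration 6/6 --
  FD 13.4: (-10.62,-0.557) -> (1.89,4.246) [heading=21, draw]
  RT 30: heading 21 -> 351
  RT 60: heading 351 -> 291
  RT 144: heading 291 -> 147
]
RT 90: heading 147 -> 57
RT 90: heading 57 -> 327
RT 60: heading 327 -> 267
FD 8.6: (1.89,4.246) -> (1.44,-4.343) [heading=267, draw]
Final: pos=(1.44,-4.343), heading=267, 7 segment(s) drawn

Segment endpoints: x in {-12.1, -10.62, -7.152, -4.802, 0, 1.281, 1.44, 1.89}, y in {-4.343, -0.557, 0, 1.272, 1.973, 4.246, 12.387, 12.51}
xmin=-12.1, ymin=-4.343, xmax=1.89, ymax=12.51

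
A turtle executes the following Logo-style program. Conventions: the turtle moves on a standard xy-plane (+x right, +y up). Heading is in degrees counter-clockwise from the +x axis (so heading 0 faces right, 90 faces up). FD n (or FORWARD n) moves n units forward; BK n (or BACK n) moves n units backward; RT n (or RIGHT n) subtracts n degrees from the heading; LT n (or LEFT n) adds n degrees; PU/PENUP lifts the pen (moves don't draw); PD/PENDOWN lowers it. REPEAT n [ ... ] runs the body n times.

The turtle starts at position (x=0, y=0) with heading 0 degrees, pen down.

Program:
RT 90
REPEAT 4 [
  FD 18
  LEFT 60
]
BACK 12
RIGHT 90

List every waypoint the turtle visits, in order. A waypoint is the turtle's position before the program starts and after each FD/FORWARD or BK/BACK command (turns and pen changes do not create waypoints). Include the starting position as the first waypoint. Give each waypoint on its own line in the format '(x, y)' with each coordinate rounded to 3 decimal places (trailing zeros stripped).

Executing turtle program step by step:
Start: pos=(0,0), heading=0, pen down
RT 90: heading 0 -> 270
REPEAT 4 [
  -- iteration 1/4 --
  FD 18: (0,0) -> (0,-18) [heading=270, draw]
  LT 60: heading 270 -> 330
  -- iteration 2/4 --
  FD 18: (0,-18) -> (15.588,-27) [heading=330, draw]
  LT 60: heading 330 -> 30
  -- iteration 3/4 --
  FD 18: (15.588,-27) -> (31.177,-18) [heading=30, draw]
  LT 60: heading 30 -> 90
  -- iteration 4/4 --
  FD 18: (31.177,-18) -> (31.177,0) [heading=90, draw]
  LT 60: heading 90 -> 150
]
BK 12: (31.177,0) -> (41.569,-6) [heading=150, draw]
RT 90: heading 150 -> 60
Final: pos=(41.569,-6), heading=60, 5 segment(s) drawn
Waypoints (6 total):
(0, 0)
(0, -18)
(15.588, -27)
(31.177, -18)
(31.177, 0)
(41.569, -6)

Answer: (0, 0)
(0, -18)
(15.588, -27)
(31.177, -18)
(31.177, 0)
(41.569, -6)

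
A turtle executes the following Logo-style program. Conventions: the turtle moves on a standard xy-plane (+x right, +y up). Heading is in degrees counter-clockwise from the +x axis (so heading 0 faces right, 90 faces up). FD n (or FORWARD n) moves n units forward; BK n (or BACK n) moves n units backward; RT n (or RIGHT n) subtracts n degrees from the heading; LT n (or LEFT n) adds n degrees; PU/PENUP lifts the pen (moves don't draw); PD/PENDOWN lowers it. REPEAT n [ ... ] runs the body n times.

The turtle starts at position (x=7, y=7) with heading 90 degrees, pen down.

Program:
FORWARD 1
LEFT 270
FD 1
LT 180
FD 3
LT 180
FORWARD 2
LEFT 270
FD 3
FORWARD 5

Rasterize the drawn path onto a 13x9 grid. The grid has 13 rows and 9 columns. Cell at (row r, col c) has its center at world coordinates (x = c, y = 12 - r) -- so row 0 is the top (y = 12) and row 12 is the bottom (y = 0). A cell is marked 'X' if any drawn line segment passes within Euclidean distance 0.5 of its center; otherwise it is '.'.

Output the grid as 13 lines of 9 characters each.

Segment 0: (7,7) -> (7,8)
Segment 1: (7,8) -> (8,8)
Segment 2: (8,8) -> (5,8)
Segment 3: (5,8) -> (7,8)
Segment 4: (7,8) -> (7,5)
Segment 5: (7,5) -> (7,0)

Answer: .........
.........
.........
.........
.....XXXX
.......X.
.......X.
.......X.
.......X.
.......X.
.......X.
.......X.
.......X.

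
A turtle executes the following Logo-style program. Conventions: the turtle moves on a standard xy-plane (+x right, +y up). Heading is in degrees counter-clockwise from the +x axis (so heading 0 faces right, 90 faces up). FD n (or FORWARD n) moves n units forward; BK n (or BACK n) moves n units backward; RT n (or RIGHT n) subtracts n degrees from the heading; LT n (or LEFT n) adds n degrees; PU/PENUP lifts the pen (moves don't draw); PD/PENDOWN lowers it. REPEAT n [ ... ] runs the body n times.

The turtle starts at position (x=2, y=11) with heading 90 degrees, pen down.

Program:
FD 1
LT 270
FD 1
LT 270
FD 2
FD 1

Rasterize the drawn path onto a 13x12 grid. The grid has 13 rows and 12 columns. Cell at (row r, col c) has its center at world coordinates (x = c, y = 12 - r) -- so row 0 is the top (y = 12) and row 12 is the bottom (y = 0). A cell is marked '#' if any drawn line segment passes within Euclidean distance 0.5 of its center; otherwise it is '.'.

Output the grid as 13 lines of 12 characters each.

Segment 0: (2,11) -> (2,12)
Segment 1: (2,12) -> (3,12)
Segment 2: (3,12) -> (3,10)
Segment 3: (3,10) -> (3,9)

Answer: ..##........
..##........
...#........
...#........
............
............
............
............
............
............
............
............
............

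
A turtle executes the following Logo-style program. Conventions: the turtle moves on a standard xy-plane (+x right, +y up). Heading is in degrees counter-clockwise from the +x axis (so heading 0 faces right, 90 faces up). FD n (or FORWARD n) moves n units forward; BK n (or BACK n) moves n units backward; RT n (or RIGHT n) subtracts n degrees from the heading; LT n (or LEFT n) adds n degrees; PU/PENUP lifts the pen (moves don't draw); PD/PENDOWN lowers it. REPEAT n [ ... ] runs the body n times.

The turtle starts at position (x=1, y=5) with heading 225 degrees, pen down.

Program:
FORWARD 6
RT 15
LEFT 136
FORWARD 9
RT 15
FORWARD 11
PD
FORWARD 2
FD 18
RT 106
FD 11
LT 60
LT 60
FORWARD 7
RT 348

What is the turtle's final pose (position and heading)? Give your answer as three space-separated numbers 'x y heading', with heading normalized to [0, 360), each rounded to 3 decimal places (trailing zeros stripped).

Answer: 31.587 -26.039 357

Derivation:
Executing turtle program step by step:
Start: pos=(1,5), heading=225, pen down
FD 6: (1,5) -> (-3.243,0.757) [heading=225, draw]
RT 15: heading 225 -> 210
LT 136: heading 210 -> 346
FD 9: (-3.243,0.757) -> (5.49,-1.42) [heading=346, draw]
RT 15: heading 346 -> 331
FD 11: (5.49,-1.42) -> (15.111,-6.753) [heading=331, draw]
PD: pen down
FD 2: (15.111,-6.753) -> (16.86,-7.722) [heading=331, draw]
FD 18: (16.86,-7.722) -> (32.603,-16.449) [heading=331, draw]
RT 106: heading 331 -> 225
FD 11: (32.603,-16.449) -> (24.825,-24.227) [heading=225, draw]
LT 60: heading 225 -> 285
LT 60: heading 285 -> 345
FD 7: (24.825,-24.227) -> (31.587,-26.039) [heading=345, draw]
RT 348: heading 345 -> 357
Final: pos=(31.587,-26.039), heading=357, 7 segment(s) drawn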